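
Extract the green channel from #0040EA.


Color: #0040EA
R = 00 = 0
G = 40 = 64
B = EA = 234
Green = 64


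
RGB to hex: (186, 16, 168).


R = 186 → BA (hex)
G = 16 → 10 (hex)
B = 168 → A8 (hex)
Hex = #BA10A8


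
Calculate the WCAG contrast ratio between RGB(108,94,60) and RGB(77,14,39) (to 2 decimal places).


Linearize each sRGB channel c=v/255: c/12.92 if c ≤ 0.04045 else ((c+0.055)/1.055)^2.4
L = 0.2126×R_lin + 0.7152×G_lin + 0.0722×B_lin
Color 1 (108,94,60):
  R=108: 108/255≈0.4235 > 0.04045 → ((0.4235+0.055)/1.055)^2.4 ≈ 0.14996
  G=94: 94/255≈0.3686 > 0.04045 → ((0.3686+0.055)/1.055)^2.4 ≈ 0.11193
  B=60: 60/255≈0.2353 > 0.04045 → ((0.2353+0.055)/1.055)^2.4 ≈ 0.04519
  L1 = 0.2126×0.14996 + 0.7152×0.11193 + 0.0722×0.04519 ≈ 0.11520
Color 2 (77,14,39):
  R=77: 77/255≈0.3020 > 0.04045 → ((0.3020+0.055)/1.055)^2.4 ≈ 0.07421
  G=14: 14/255≈0.0549 > 0.04045 → ((0.0549+0.055)/1.055)^2.4 ≈ 0.00439
  B=39: 39/255≈0.1529 > 0.04045 → ((0.1529+0.055)/1.055)^2.4 ≈ 0.02029
  L2 = 0.2126×0.07421 + 0.7152×0.00439 + 0.0722×0.02029 ≈ 0.02038
Lighter = 0.11520, Darker = 0.02038
Ratio = (L_lighter + 0.05) / (L_darker + 0.05)
Ratio = (0.11520 + 0.05) / (0.02038 + 0.05) = 0.16520 / 0.07038 ≈ 2.3471
Ratio ≈ 2.35:1


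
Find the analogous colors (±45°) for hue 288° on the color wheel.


Base hue: 288°
Left analog: (288 - 45) mod 360 = 243°
Right analog: (288 + 45) mod 360 = 333°
Analogous hues = 243° and 333°


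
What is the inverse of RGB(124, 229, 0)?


Invert: (255-R, 255-G, 255-B)
R: 255-124 = 131
G: 255-229 = 26
B: 255-0 = 255
= RGB(131, 26, 255)


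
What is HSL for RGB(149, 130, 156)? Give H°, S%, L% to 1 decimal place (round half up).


Normalize: R'=149/255≈0.5843, G'=130/255≈0.5098, B'=156/255≈0.6118
Max=156/255, Min=130/255, Δ=Max-Min=26/255
L = (Max+Min)/2 = (156+130)/510 = 286/510 = 0.56078… → L = 56.1%
L > 0.5 → S = Δ/(2-Max-Min) = 26/(510-156-130) = 26/224 = 0.11607… → S = 11.6%
(the 1/255 factors cancel in S and H, so raw channel differences can be used)
Max is B' → H = 60 × ((R-G)/Δ + 4) = 60 × ((149-130)/26 + 4)
  19/26 + 4 = 0.7307… + 4 = 4.7307…
  H = 60 × 4.7307… = 283.846…° → H = 283.8°
= HSL(283.8°, 11.6%, 56.1%)


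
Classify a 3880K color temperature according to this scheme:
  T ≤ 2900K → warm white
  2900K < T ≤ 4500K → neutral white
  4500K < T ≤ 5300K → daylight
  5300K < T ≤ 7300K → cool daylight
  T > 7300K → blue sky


Temperature: 3880K
2900K < 3880K ≤ 4500K → neutral white
Classification: neutral white


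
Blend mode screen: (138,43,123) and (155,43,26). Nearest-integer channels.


Screen: C = 255 - (255-A)×(255-B)/255, rounded to nearest integer
R: 255 - (255-138)×(255-155)/255 = 255 - 11700/255 ≈ 255 - 45.882 = 209.118 → 209
G: 255 - (255-43)×(255-43)/255 = 255 - 44944/255 ≈ 255 - 176.251 = 78.749 → 79
B: 255 - (255-123)×(255-26)/255 = 255 - 30228/255 ≈ 255 - 118.541 = 136.459 → 136
= RGB(209, 79, 136)


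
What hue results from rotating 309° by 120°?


New hue = (H + rotation) mod 360
New hue = (309 + 120) mod 360
= 429 mod 360
= 69°


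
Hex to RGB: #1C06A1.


1C → 28 (R)
06 → 6 (G)
A1 → 161 (B)
= RGB(28, 6, 161)


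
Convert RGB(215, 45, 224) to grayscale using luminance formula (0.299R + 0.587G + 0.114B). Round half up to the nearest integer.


Gray = 0.299×R + 0.587×G + 0.114×B
Gray = 0.299×215 + 0.587×45 + 0.114×224
Gray = 64.285 + 26.415 + 25.536
Gray = 116.236 → round half up → 116
Gray = 116


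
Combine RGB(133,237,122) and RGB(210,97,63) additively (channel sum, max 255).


Additive: each channel = min(255, C₁+C₂)
R: 133+210 = 343 → 255
G: 237+97 = 334 → 255
B: 122+63 = 185 → 185
= RGB(255, 255, 185)


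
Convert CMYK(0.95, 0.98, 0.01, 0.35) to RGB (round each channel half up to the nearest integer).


R = 255 × (1-C) × (1-K) = 255 × 0.05 × 0.65 = 8.2875 → 8
G = 255 × (1-M) × (1-K) = 255 × 0.02 × 0.65 = 3.315 → 3
B = 255 × (1-Y) × (1-K) = 255 × 0.99 × 0.65 = 164.0925 → 164
= RGB(8, 3, 164)


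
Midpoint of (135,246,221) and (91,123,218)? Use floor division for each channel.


Midpoint: each channel = ⌊(C₁+C₂)/2⌋
R: ⌊(135+91)/2⌋ = 113
G: ⌊(246+123)/2⌋ = 184
B: ⌊(221+218)/2⌋ = 219
= RGB(113, 184, 219)


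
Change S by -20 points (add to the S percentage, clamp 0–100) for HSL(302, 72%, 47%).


Original S = 72%
Adjustment = -20 percentage points
New S = 72 + (-20) = 52
Clamp to [0, 100] → 52
= HSL(302°, 52%, 47%)


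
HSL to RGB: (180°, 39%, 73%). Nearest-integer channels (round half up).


H=180°, S=0.39, L=0.73
C = (1-|2L-1|)×S = (1-|0.46|)×0.39 = 0.2106
H' = H/60 = 180/60 ≈ 3.0000; X = C×(1-|H' mod 2 - 1|) = 0.2106
m = L - C/2 = 0.73 - 0.1053 = 0.6247
Sector ⌊H'⌋ = 3 → (R',G',B') = (0.0, 0.2106, 0.2106)
RGB = ((R'+m)×255, (G'+m)×255, (B'+m)×255) = (159.2985, 213.0015, 213.0015)
Round half up → RGB(159, 213, 213)


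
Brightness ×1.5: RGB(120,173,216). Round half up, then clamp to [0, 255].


Multiply each channel by 1.5, round half up, clamp to [0, 255]
R: 120×1.5 = 180
G: 173×1.5 = 259.5 → round → 260 → clamp → 255
B: 216×1.5 = 324 → clamp → 255
= RGB(180, 255, 255)


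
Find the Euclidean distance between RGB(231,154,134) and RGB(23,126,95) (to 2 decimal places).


d = √[(R₁-R₂)² + (G₁-G₂)² + (B₁-B₂)²]
d = √[(231-23)² + (154-126)² + (134-95)²]
d = √[43264 + 784 + 1521]
d = √45569
d ≈ 213.47


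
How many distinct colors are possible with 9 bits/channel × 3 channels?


Total bits = 9 bits/channel × 3 channels = 27 bits
Distinct colors = 2^27
= 134,217,728 colors


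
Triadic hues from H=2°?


Triadic: equally spaced at 120° intervals
H1 = 2°
H2 = (2 + 120) mod 360 = 122°
H3 = (2 + 240) mod 360 = 242°
Triadic = 2°, 122°, 242°


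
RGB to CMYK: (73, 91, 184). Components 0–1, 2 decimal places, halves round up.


R'=73/255≈0.2863, G'=91/255≈0.3569, B'=184/255≈0.7216
K = 1 - max(R',G',B') = 1 - 184/255 = 71/255 = 0.27843… → 0.28
(1-R'-K)/(1-K) simplifies to (max-R)/max with max = 184:
C = (184-73)/184 = 111/184 = 0.60326… → 0.60
M = (184-91)/184 = 93/184 = 0.50543… → 0.51
Y = (184-184)/184 = 0/184 = 0 → 0.00
= CMYK(0.60, 0.51, 0.00, 0.28)


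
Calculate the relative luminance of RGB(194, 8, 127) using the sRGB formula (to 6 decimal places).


Linearize each channel (sRGB transfer function): c = v/255; c_lin = c/12.92 if c ≤ 0.04045, else ((c+0.055)/1.055)^2.4
  R: 194/255 ≈ 0.760784 > 0.04045 → ((0.760784+0.055)/1.055)^2.4 ≈ 0.539479
  G: 8/255 ≈ 0.031373 ≤ 0.04045 → 0.031373/12.92 ≈ 0.002428
  B: 127/255 ≈ 0.498039 > 0.04045 → ((0.498039+0.055)/1.055)^2.4 ≈ 0.212231
R_lin = 0.539479, G_lin = 0.002428, B_lin = 0.212231
L = 0.2126×R + 0.7152×G + 0.0722×B
L = 0.2126×0.539479 + 0.7152×0.002428 + 0.0722×0.212231
L ≈ 0.131753


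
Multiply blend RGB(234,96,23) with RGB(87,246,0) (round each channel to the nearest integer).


Multiply: C = A×B/255, rounded to nearest integer
R: 234×87/255 = 20358/255 ≈ 79.835 → 80
G: 96×246/255 = 23616/255 ≈ 92.612 → 93
B: 23×0/255 = 0/255 ≈ 0.000 → 0
= RGB(80, 93, 0)


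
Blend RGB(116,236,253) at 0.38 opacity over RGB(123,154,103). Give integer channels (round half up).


C = α×F + (1-α)×B, with 1-α = 0.62
R: 0.38×116 + 0.62×123 = 44.08 + 76.26 = 120.34 → 120
G: 0.38×236 + 0.62×154 = 89.68 + 95.48 = 185.16 → 185
B: 0.38×253 + 0.62×103 = 96.14 + 63.86 = 160.00 → 160
= RGB(120, 185, 160)


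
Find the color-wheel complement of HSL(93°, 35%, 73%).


Complement = opposite side of color wheel = hue + 180°
H' = (93 + 180) mod 360 = 273°
S and L unchanged.
= HSL(273°, 35%, 73%)


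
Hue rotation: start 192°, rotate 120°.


New hue = (H + rotation) mod 360
New hue = (192 + 120) mod 360
= 312 mod 360
= 312°


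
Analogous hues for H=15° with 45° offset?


Base hue: 15°
Left analog: (15 - 45) mod 360 = 330°
Right analog: (15 + 45) mod 360 = 60°
Analogous hues = 330° and 60°


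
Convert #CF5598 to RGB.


CF → 207 (R)
55 → 85 (G)
98 → 152 (B)
= RGB(207, 85, 152)


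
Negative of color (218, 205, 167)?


Invert: (255-R, 255-G, 255-B)
R: 255-218 = 37
G: 255-205 = 50
B: 255-167 = 88
= RGB(37, 50, 88)


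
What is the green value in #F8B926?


Color: #F8B926
R = F8 = 248
G = B9 = 185
B = 26 = 38
Green = 185


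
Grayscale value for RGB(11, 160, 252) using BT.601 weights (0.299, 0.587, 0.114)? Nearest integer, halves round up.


Gray = 0.299×R + 0.587×G + 0.114×B
Gray = 0.299×11 + 0.587×160 + 0.114×252
Gray = 3.289 + 93.920 + 28.728
Gray = 125.937 → round half up → 126
Gray = 126


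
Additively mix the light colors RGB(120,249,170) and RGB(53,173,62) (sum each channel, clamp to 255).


Additive: each channel = min(255, C₁+C₂)
R: 120+53 = 173 → 173
G: 249+173 = 422 → 255
B: 170+62 = 232 → 232
= RGB(173, 255, 232)


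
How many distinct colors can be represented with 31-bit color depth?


Colors = 2^bits = 2^31
= 2,147,483,648 colors


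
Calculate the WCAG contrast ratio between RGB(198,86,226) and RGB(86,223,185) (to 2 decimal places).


Linearize each sRGB channel c=v/255: c/12.92 if c ≤ 0.04045 else ((c+0.055)/1.055)^2.4
L = 0.2126×R_lin + 0.7152×G_lin + 0.0722×B_lin
Color 1 (198,86,226):
  R=198: 198/255≈0.7765 > 0.04045 → ((0.7765+0.055)/1.055)^2.4 ≈ 0.56471
  G=86: 86/255≈0.3373 > 0.04045 → ((0.3373+0.055)/1.055)^2.4 ≈ 0.09306
  B=226: 226/255≈0.8863 > 0.04045 → ((0.8863+0.055)/1.055)^2.4 ≈ 0.76052
  L1 = 0.2126×0.56471 + 0.7152×0.09306 + 0.0722×0.76052 ≈ 0.24152
Color 2 (86,223,185):
  R=86: 86/255≈0.3373 > 0.04045 → ((0.3373+0.055)/1.055)^2.4 ≈ 0.09306
  G=223: 223/255≈0.8745 > 0.04045 → ((0.8745+0.055)/1.055)^2.4 ≈ 0.73791
  B=185: 185/255≈0.7255 > 0.04045 → ((0.7255+0.055)/1.055)^2.4 ≈ 0.48515
  L2 = 0.2126×0.09306 + 0.7152×0.73791 + 0.0722×0.48515 ≈ 0.58257
Lighter = 0.58257, Darker = 0.24152
Ratio = (L_lighter + 0.05) / (L_darker + 0.05)
Ratio = (0.58257 + 0.05) / (0.24152 + 0.05) = 0.63257 / 0.29152 ≈ 2.1699
Ratio ≈ 2.17:1


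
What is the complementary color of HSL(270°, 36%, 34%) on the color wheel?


Complement = opposite side of color wheel = hue + 180°
H' = (270 + 180) mod 360 = 90°
S and L unchanged.
= HSL(90°, 36%, 34%)


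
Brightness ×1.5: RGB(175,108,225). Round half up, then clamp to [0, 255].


Multiply each channel by 1.5, round half up, clamp to [0, 255]
R: 175×1.5 = 262.5 → round → 263 → clamp → 255
G: 108×1.5 = 162
B: 225×1.5 = 337.5 → round → 338 → clamp → 255
= RGB(255, 162, 255)


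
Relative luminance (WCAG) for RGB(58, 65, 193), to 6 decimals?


Linearize each channel (sRGB transfer function): c = v/255; c_lin = c/12.92 if c ≤ 0.04045, else ((c+0.055)/1.055)^2.4
  R: 58/255 ≈ 0.227451 > 0.04045 → ((0.227451+0.055)/1.055)^2.4 ≈ 0.042311
  G: 65/255 ≈ 0.254902 > 0.04045 → ((0.254902+0.055)/1.055)^2.4 ≈ 0.052861
  B: 193/255 ≈ 0.756863 > 0.04045 → ((0.756863+0.055)/1.055)^2.4 ≈ 0.533276
R_lin = 0.042311, G_lin = 0.052861, B_lin = 0.533276
L = 0.2126×R + 0.7152×G + 0.0722×B
L = 0.2126×0.042311 + 0.7152×0.052861 + 0.0722×0.533276
L ≈ 0.085304


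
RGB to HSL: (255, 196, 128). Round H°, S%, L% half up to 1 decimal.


Normalize: R'=255/255≈1.0000, G'=196/255≈0.7686, B'=128/255≈0.5020
Max=255/255, Min=128/255, Δ=Max-Min=127/255
L = (Max+Min)/2 = (255+128)/510 = 383/510 = 0.75098… → L = 75.1%
L > 0.5 → S = Δ/(2-Max-Min) = 127/(510-255-128) = 127/127 = 1 → S = 100.0%
(the 1/255 factors cancel in S and H, so raw channel differences can be used)
Max is R' → H = 60 × (((G-B)/Δ) mod 6) = 60 × (((196-128)/127) mod 6)
  68/127 = 0.5354…
  H = 60 × 0.5354… = 32.125…° → H = 32.1°
= HSL(32.1°, 100.0%, 75.1%)


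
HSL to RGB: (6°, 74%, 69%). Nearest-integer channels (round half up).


H=6°, S=0.74, L=0.69
C = (1-|2L-1|)×S = (1-|0.38|)×0.74 = 0.4588
H' = H/60 = 6/60 ≈ 0.1000; X = C×(1-|H' mod 2 - 1|) = 0.04588
m = L - C/2 = 0.69 - 0.2294 = 0.4606
Sector ⌊H'⌋ = 0 → (R',G',B') = (0.4588, 0.04588, 0.0)
RGB = ((R'+m)×255, (G'+m)×255, (B'+m)×255) = (234.447, 129.1524, 117.453)
Round half up → RGB(234, 129, 117)


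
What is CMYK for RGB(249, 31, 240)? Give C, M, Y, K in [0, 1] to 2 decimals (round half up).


R'=249/255≈0.9765, G'=31/255≈0.1216, B'=240/255≈0.9412
K = 1 - max(R',G',B') = 1 - 249/255 = 6/255 = 0.02352… → 0.02
(1-R'-K)/(1-K) simplifies to (max-R)/max with max = 249:
C = (249-249)/249 = 0/249 = 0 → 0.00
M = (249-31)/249 = 218/249 = 0.87550… → 0.88
Y = (249-240)/249 = 9/249 = 0.03614… → 0.04
= CMYK(0.00, 0.88, 0.04, 0.02)


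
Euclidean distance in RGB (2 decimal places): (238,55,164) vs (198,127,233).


d = √[(R₁-R₂)² + (G₁-G₂)² + (B₁-B₂)²]
d = √[(238-198)² + (55-127)² + (164-233)²]
d = √[1600 + 5184 + 4761]
d = √11545
d ≈ 107.45


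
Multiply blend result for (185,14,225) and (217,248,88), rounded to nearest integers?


Multiply: C = A×B/255, rounded to nearest integer
R: 185×217/255 = 40145/255 ≈ 157.431 → 157
G: 14×248/255 = 3472/255 ≈ 13.616 → 14
B: 225×88/255 = 19800/255 ≈ 77.647 → 78
= RGB(157, 14, 78)


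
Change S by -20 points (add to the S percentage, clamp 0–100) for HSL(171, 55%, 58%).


Original S = 55%
Adjustment = -20 percentage points
New S = 55 + (-20) = 35
Clamp to [0, 100] → 35
= HSL(171°, 35%, 58%)


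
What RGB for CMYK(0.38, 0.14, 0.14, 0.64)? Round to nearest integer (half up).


R = 255 × (1-C) × (1-K) = 255 × 0.62 × 0.36 = 56.916 → 57
G = 255 × (1-M) × (1-K) = 255 × 0.86 × 0.36 = 78.948 → 79
B = 255 × (1-Y) × (1-K) = 255 × 0.86 × 0.36 = 78.948 → 79
= RGB(57, 79, 79)


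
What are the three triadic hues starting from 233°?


Triadic: equally spaced at 120° intervals
H1 = 233°
H2 = (233 + 120) mod 360 = 353°
H3 = (233 + 240) mod 360 = 113°
Triadic = 233°, 353°, 113°


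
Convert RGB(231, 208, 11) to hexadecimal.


R = 231 → E7 (hex)
G = 208 → D0 (hex)
B = 11 → 0B (hex)
Hex = #E7D00B


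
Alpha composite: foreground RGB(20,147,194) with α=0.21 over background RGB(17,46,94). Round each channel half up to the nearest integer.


C = α×F + (1-α)×B, with 1-α = 0.79
R: 0.21×20 + 0.79×17 = 4.20 + 13.43 = 17.63 → 18
G: 0.21×147 + 0.79×46 = 30.87 + 36.34 = 67.21 → 67
B: 0.21×194 + 0.79×94 = 40.74 + 74.26 = 115.00 → 115
= RGB(18, 67, 115)


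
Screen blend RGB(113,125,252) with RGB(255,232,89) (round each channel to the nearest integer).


Screen: C = 255 - (255-A)×(255-B)/255, rounded to nearest integer
R: 255 - (255-113)×(255-255)/255 = 255 - 0/255 ≈ 255 - 0.000 = 255.000 → 255
G: 255 - (255-125)×(255-232)/255 = 255 - 2990/255 ≈ 255 - 11.725 = 243.275 → 243
B: 255 - (255-252)×(255-89)/255 = 255 - 498/255 ≈ 255 - 1.953 = 253.047 → 253
= RGB(255, 243, 253)


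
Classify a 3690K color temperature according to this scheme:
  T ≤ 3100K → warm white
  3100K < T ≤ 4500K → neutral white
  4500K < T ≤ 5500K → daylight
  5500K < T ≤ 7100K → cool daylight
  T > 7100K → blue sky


Temperature: 3690K
3100K < 3690K ≤ 4500K → neutral white
Classification: neutral white


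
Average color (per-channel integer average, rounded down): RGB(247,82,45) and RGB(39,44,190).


Midpoint: each channel = ⌊(C₁+C₂)/2⌋
R: ⌊(247+39)/2⌋ = 143
G: ⌊(82+44)/2⌋ = 63
B: ⌊(45+190)/2⌋ = 117
= RGB(143, 63, 117)


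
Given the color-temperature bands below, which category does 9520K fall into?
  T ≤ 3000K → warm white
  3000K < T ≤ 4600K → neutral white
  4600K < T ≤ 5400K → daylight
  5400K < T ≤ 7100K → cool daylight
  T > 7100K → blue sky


Temperature: 9520K
9520K > 7100K → blue sky
Classification: blue sky


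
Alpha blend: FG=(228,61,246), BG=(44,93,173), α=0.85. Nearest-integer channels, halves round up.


C = α×F + (1-α)×B, with 1-α = 0.15
R: 0.85×228 + 0.15×44 = 193.80 + 6.60 = 200.40 → 200
G: 0.85×61 + 0.15×93 = 51.85 + 13.95 = 65.80 → 66
B: 0.85×246 + 0.15×173 = 209.10 + 25.95 = 235.05 → 235
= RGB(200, 66, 235)


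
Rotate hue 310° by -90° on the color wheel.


New hue = (H + rotation) mod 360
New hue = (310 -90) mod 360
= 220 mod 360
= 220°


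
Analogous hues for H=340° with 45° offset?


Base hue: 340°
Left analog: (340 - 45) mod 360 = 295°
Right analog: (340 + 45) mod 360 = 25°
Analogous hues = 295° and 25°


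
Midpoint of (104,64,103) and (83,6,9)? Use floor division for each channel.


Midpoint: each channel = ⌊(C₁+C₂)/2⌋
R: ⌊(104+83)/2⌋ = 93
G: ⌊(64+6)/2⌋ = 35
B: ⌊(103+9)/2⌋ = 56
= RGB(93, 35, 56)


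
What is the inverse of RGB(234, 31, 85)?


Invert: (255-R, 255-G, 255-B)
R: 255-234 = 21
G: 255-31 = 224
B: 255-85 = 170
= RGB(21, 224, 170)


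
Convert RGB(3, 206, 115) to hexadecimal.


R = 3 → 03 (hex)
G = 206 → CE (hex)
B = 115 → 73 (hex)
Hex = #03CE73


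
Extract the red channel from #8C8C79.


Color: #8C8C79
R = 8C = 140
G = 8C = 140
B = 79 = 121
Red = 140


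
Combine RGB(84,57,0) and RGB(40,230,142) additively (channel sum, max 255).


Additive: each channel = min(255, C₁+C₂)
R: 84+40 = 124 → 124
G: 57+230 = 287 → 255
B: 0+142 = 142 → 142
= RGB(124, 255, 142)


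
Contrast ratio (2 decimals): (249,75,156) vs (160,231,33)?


Linearize each sRGB channel c=v/255: c/12.92 if c ≤ 0.04045 else ((c+0.055)/1.055)^2.4
L = 0.2126×R_lin + 0.7152×G_lin + 0.0722×B_lin
Color 1 (249,75,156):
  R=249: 249/255≈0.9765 > 0.04045 → ((0.9765+0.055)/1.055)^2.4 ≈ 0.94731
  G=75: 75/255≈0.2941 > 0.04045 → ((0.2941+0.055)/1.055)^2.4 ≈ 0.07036
  B=156: 156/255≈0.6118 > 0.04045 → ((0.6118+0.055)/1.055)^2.4 ≈ 0.33245
  L1 = 0.2126×0.94731 + 0.7152×0.07036 + 0.0722×0.33245 ≈ 0.27572
Color 2 (160,231,33):
  R=160: 160/255≈0.6275 > 0.04045 → ((0.6275+0.055)/1.055)^2.4 ≈ 0.35153
  G=231: 231/255≈0.9059 > 0.04045 → ((0.9059+0.055)/1.055)^2.4 ≈ 0.79910
  B=33: 33/255≈0.1294 > 0.04045 → ((0.1294+0.055)/1.055)^2.4 ≈ 0.01521
  L2 = 0.2126×0.35153 + 0.7152×0.79910 + 0.0722×0.01521 ≈ 0.64735
Lighter = 0.64735, Darker = 0.27572
Ratio = (L_lighter + 0.05) / (L_darker + 0.05)
Ratio = (0.64735 + 0.05) / (0.27572 + 0.05) = 0.69735 / 0.32572 ≈ 2.1409
Ratio ≈ 2.14:1


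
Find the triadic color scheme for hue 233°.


Triadic: equally spaced at 120° intervals
H1 = 233°
H2 = (233 + 120) mod 360 = 353°
H3 = (233 + 240) mod 360 = 113°
Triadic = 233°, 353°, 113°


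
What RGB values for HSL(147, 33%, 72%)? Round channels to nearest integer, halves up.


H=147°, S=0.33, L=0.72
C = (1-|2L-1|)×S = (1-|0.44|)×0.33 = 0.1848
H' = H/60 = 147/60 ≈ 2.4500; X = C×(1-|H' mod 2 - 1|) = 0.08316
m = L - C/2 = 0.72 - 0.0924 = 0.6276
Sector ⌊H'⌋ = 2 → (R',G',B') = (0.0, 0.1848, 0.08316)
RGB = ((R'+m)×255, (G'+m)×255, (B'+m)×255) = (160.038, 207.162, 181.2438)
Round half up → RGB(160, 207, 181)


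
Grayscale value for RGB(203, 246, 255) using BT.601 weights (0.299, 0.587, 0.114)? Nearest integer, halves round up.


Gray = 0.299×R + 0.587×G + 0.114×B
Gray = 0.299×203 + 0.587×246 + 0.114×255
Gray = 60.697 + 144.402 + 29.070
Gray = 234.169 → round half up → 234
Gray = 234


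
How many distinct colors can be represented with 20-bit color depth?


Colors = 2^bits = 2^20
= 1,048,576 colors


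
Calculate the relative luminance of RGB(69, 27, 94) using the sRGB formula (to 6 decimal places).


Linearize each channel (sRGB transfer function): c = v/255; c_lin = c/12.92 if c ≤ 0.04045, else ((c+0.055)/1.055)^2.4
  R: 69/255 ≈ 0.270588 > 0.04045 → ((0.270588+0.055)/1.055)^2.4 ≈ 0.059511
  G: 27/255 ≈ 0.105882 > 0.04045 → ((0.105882+0.055)/1.055)^2.4 ≈ 0.010960
  B: 94/255 ≈ 0.368627 > 0.04045 → ((0.368627+0.055)/1.055)^2.4 ≈ 0.111932
R_lin = 0.059511, G_lin = 0.010960, B_lin = 0.111932
L = 0.2126×R + 0.7152×G + 0.0722×B
L = 0.2126×0.059511 + 0.7152×0.010960 + 0.0722×0.111932
L ≈ 0.028572


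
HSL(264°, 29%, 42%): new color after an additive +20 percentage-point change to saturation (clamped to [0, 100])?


Original S = 29%
Adjustment = +20 percentage points
New S = 29 + (20) = 49
Clamp to [0, 100] → 49
= HSL(264°, 49%, 42%)


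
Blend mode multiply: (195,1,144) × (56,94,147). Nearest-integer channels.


Multiply: C = A×B/255, rounded to nearest integer
R: 195×56/255 = 10920/255 ≈ 42.824 → 43
G: 1×94/255 = 94/255 ≈ 0.369 → 0
B: 144×147/255 = 21168/255 ≈ 83.012 → 83
= RGB(43, 0, 83)


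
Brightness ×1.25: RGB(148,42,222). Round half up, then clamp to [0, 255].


Multiply each channel by 1.25, round half up, clamp to [0, 255]
R: 148×1.25 = 185
G: 42×1.25 = 52.5 → round → 53
B: 222×1.25 = 277.5 → round → 278 → clamp → 255
= RGB(185, 53, 255)


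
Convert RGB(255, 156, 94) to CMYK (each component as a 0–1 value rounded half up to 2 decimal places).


R'=255/255≈1.0000, G'=156/255≈0.6118, B'=94/255≈0.3686
K = 1 - max(R',G',B') = 1 - 255/255 = 0/255 = 0 → 0.00
(1-R'-K)/(1-K) simplifies to (max-R)/max with max = 255:
C = (255-255)/255 = 0/255 = 0 → 0.00
M = (255-156)/255 = 99/255 = 0.38823… → 0.39
Y = (255-94)/255 = 161/255 = 0.63137… → 0.63
= CMYK(0.00, 0.39, 0.63, 0.00)


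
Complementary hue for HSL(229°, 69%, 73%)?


Complement = opposite side of color wheel = hue + 180°
H' = (229 + 180) mod 360 = 49°
S and L unchanged.
= HSL(49°, 69%, 73%)


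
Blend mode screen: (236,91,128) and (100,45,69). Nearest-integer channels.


Screen: C = 255 - (255-A)×(255-B)/255, rounded to nearest integer
R: 255 - (255-236)×(255-100)/255 = 255 - 2945/255 ≈ 255 - 11.549 = 243.451 → 243
G: 255 - (255-91)×(255-45)/255 = 255 - 34440/255 ≈ 255 - 135.059 = 119.941 → 120
B: 255 - (255-128)×(255-69)/255 = 255 - 23622/255 ≈ 255 - 92.635 = 162.365 → 162
= RGB(243, 120, 162)


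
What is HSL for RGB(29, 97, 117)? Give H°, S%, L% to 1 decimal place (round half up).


Normalize: R'=29/255≈0.1137, G'=97/255≈0.3804, B'=117/255≈0.4588
Max=117/255, Min=29/255, Δ=Max-Min=88/255
L = (Max+Min)/2 = (117+29)/510 = 146/510 = 0.28627… → L = 28.6%
L ≤ 0.5 → S = Δ/(Max+Min) = 88/(117+29) = 88/146 = 0.60273… → S = 60.3%
(the 1/255 factors cancel in S and H, so raw channel differences can be used)
Max is B' → H = 60 × ((R-G)/Δ + 4) = 60 × ((29-97)/88 + 4)
  -68/88 + 4 = -0.7727… + 4 = 3.2272…
  H = 60 × 3.2272… = 193.636…° → H = 193.6°
= HSL(193.6°, 60.3%, 28.6%)


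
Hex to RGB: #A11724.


A1 → 161 (R)
17 → 23 (G)
24 → 36 (B)
= RGB(161, 23, 36)


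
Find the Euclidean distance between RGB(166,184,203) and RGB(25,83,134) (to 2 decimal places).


d = √[(R₁-R₂)² + (G₁-G₂)² + (B₁-B₂)²]
d = √[(166-25)² + (184-83)² + (203-134)²]
d = √[19881 + 10201 + 4761]
d = √34843
d ≈ 186.66


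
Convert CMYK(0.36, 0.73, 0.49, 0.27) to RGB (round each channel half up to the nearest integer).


R = 255 × (1-C) × (1-K) = 255 × 0.64 × 0.73 = 119.136 → 119
G = 255 × (1-M) × (1-K) = 255 × 0.27 × 0.73 = 50.2605 → 50
B = 255 × (1-Y) × (1-K) = 255 × 0.51 × 0.73 = 94.9365 → 95
= RGB(119, 50, 95)


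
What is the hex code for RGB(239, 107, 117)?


R = 239 → EF (hex)
G = 107 → 6B (hex)
B = 117 → 75 (hex)
Hex = #EF6B75


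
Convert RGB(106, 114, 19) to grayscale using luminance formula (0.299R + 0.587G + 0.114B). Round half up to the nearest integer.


Gray = 0.299×R + 0.587×G + 0.114×B
Gray = 0.299×106 + 0.587×114 + 0.114×19
Gray = 31.694 + 66.918 + 2.166
Gray = 100.778 → round half up → 101
Gray = 101


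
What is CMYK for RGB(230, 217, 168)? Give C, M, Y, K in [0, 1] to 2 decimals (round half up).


R'=230/255≈0.9020, G'=217/255≈0.8510, B'=168/255≈0.6588
K = 1 - max(R',G',B') = 1 - 230/255 = 25/255 = 0.09803… → 0.10
(1-R'-K)/(1-K) simplifies to (max-R)/max with max = 230:
C = (230-230)/230 = 0/230 = 0 → 0.00
M = (230-217)/230 = 13/230 = 0.05652… → 0.06
Y = (230-168)/230 = 62/230 = 0.26956… → 0.27
= CMYK(0.00, 0.06, 0.27, 0.10)


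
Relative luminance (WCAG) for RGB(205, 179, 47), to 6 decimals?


Linearize each channel (sRGB transfer function): c = v/255; c_lin = c/12.92 if c ≤ 0.04045, else ((c+0.055)/1.055)^2.4
  R: 205/255 ≈ 0.803922 > 0.04045 → ((0.803922+0.055)/1.055)^2.4 ≈ 0.610496
  G: 179/255 ≈ 0.701961 > 0.04045 → ((0.701961+0.055)/1.055)^2.4 ≈ 0.450786
  B: 47/255 ≈ 0.184314 > 0.04045 → ((0.184314+0.055)/1.055)^2.4 ≈ 0.028426
R_lin = 0.610496, G_lin = 0.450786, B_lin = 0.028426
L = 0.2126×R + 0.7152×G + 0.0722×B
L = 0.2126×0.610496 + 0.7152×0.450786 + 0.0722×0.028426
L ≈ 0.454246


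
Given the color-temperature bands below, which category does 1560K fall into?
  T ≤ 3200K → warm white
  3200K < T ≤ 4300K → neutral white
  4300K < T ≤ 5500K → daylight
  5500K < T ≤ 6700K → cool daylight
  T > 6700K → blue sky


Temperature: 1560K
1560K ≤ 3200K → warm white
Classification: warm white


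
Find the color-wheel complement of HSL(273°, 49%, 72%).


Complement = opposite side of color wheel = hue + 180°
H' = (273 + 180) mod 360 = 93°
S and L unchanged.
= HSL(93°, 49%, 72%)


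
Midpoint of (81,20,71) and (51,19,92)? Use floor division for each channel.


Midpoint: each channel = ⌊(C₁+C₂)/2⌋
R: ⌊(81+51)/2⌋ = 66
G: ⌊(20+19)/2⌋ = 19
B: ⌊(71+92)/2⌋ = 81
= RGB(66, 19, 81)


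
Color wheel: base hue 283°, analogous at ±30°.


Base hue: 283°
Left analog: (283 - 30) mod 360 = 253°
Right analog: (283 + 30) mod 360 = 313°
Analogous hues = 253° and 313°


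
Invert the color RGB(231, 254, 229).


Invert: (255-R, 255-G, 255-B)
R: 255-231 = 24
G: 255-254 = 1
B: 255-229 = 26
= RGB(24, 1, 26)


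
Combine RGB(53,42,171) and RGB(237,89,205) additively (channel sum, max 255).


Additive: each channel = min(255, C₁+C₂)
R: 53+237 = 290 → 255
G: 42+89 = 131 → 131
B: 171+205 = 376 → 255
= RGB(255, 131, 255)


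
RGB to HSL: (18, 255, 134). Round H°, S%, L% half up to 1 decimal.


Normalize: R'=18/255≈0.0706, G'=255/255≈1.0000, B'=134/255≈0.5255
Max=255/255, Min=18/255, Δ=Max-Min=237/255
L = (Max+Min)/2 = (255+18)/510 = 273/510 = 0.53529… → L = 53.5%
L > 0.5 → S = Δ/(2-Max-Min) = 237/(510-255-18) = 237/237 = 1 → S = 100.0%
(the 1/255 factors cancel in S and H, so raw channel differences can be used)
Max is G' → H = 60 × ((B-R)/Δ + 2) = 60 × ((134-18)/237 + 2)
  116/237 + 2 = 0.4894… + 2 = 2.4894…
  H = 60 × 2.4894… = 149.367…° → H = 149.4°
= HSL(149.4°, 100.0%, 53.5%)


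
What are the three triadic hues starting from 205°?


Triadic: equally spaced at 120° intervals
H1 = 205°
H2 = (205 + 120) mod 360 = 325°
H3 = (205 + 240) mod 360 = 85°
Triadic = 205°, 325°, 85°


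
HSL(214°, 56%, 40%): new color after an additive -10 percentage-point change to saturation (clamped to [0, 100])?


Original S = 56%
Adjustment = -10 percentage points
New S = 56 + (-10) = 46
Clamp to [0, 100] → 46
= HSL(214°, 46%, 40%)


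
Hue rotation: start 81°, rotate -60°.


New hue = (H + rotation) mod 360
New hue = (81 -60) mod 360
= 21 mod 360
= 21°


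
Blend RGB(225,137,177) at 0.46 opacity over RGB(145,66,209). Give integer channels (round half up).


C = α×F + (1-α)×B, with 1-α = 0.54
R: 0.46×225 + 0.54×145 = 103.50 + 78.30 = 181.80 → 182
G: 0.46×137 + 0.54×66 = 63.02 + 35.64 = 98.66 → 99
B: 0.46×177 + 0.54×209 = 81.42 + 112.86 = 194.28 → 194
= RGB(182, 99, 194)


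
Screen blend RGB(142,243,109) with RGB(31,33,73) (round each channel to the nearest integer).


Screen: C = 255 - (255-A)×(255-B)/255, rounded to nearest integer
R: 255 - (255-142)×(255-31)/255 = 255 - 25312/255 ≈ 255 - 99.263 = 155.737 → 156
G: 255 - (255-243)×(255-33)/255 = 255 - 2664/255 ≈ 255 - 10.447 = 244.553 → 245
B: 255 - (255-109)×(255-73)/255 = 255 - 26572/255 ≈ 255 - 104.204 = 150.796 → 151
= RGB(156, 245, 151)


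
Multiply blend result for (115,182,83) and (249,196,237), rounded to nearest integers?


Multiply: C = A×B/255, rounded to nearest integer
R: 115×249/255 = 28635/255 ≈ 112.294 → 112
G: 182×196/255 = 35672/255 ≈ 139.890 → 140
B: 83×237/255 = 19671/255 ≈ 77.141 → 77
= RGB(112, 140, 77)


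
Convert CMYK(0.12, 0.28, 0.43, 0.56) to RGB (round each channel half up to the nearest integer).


R = 255 × (1-C) × (1-K) = 255 × 0.88 × 0.44 = 98.736 → 99
G = 255 × (1-M) × (1-K) = 255 × 0.72 × 0.44 = 80.784 → 81
B = 255 × (1-Y) × (1-K) = 255 × 0.57 × 0.44 = 63.954 → 64
= RGB(99, 81, 64)


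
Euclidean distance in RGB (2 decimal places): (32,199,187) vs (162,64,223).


d = √[(R₁-R₂)² + (G₁-G₂)² + (B₁-B₂)²]
d = √[(32-162)² + (199-64)² + (187-223)²]
d = √[16900 + 18225 + 1296]
d = √36421
d ≈ 190.84


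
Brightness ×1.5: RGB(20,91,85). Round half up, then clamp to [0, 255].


Multiply each channel by 1.5, round half up, clamp to [0, 255]
R: 20×1.5 = 30
G: 91×1.5 = 136.5 → round → 137
B: 85×1.5 = 127.5 → round → 128
= RGB(30, 137, 128)


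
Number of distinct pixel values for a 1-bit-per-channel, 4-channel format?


Total bits = 1 bits/channel × 4 channels = 4 bits
Distinct pixel values = 2^4
= 16 pixel values


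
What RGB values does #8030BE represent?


80 → 128 (R)
30 → 48 (G)
BE → 190 (B)
= RGB(128, 48, 190)


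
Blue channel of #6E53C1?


Color: #6E53C1
R = 6E = 110
G = 53 = 83
B = C1 = 193
Blue = 193


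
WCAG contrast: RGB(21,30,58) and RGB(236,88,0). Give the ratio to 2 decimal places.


Linearize each sRGB channel c=v/255: c/12.92 if c ≤ 0.04045 else ((c+0.055)/1.055)^2.4
L = 0.2126×R_lin + 0.7152×G_lin + 0.0722×B_lin
Color 1 (21,30,58):
  R=21: 21/255≈0.0824 > 0.04045 → ((0.0824+0.055)/1.055)^2.4 ≈ 0.00750
  G=30: 30/255≈0.1176 > 0.04045 → ((0.1176+0.055)/1.055)^2.4 ≈ 0.01298
  B=58: 58/255≈0.2275 > 0.04045 → ((0.2275+0.055)/1.055)^2.4 ≈ 0.04231
  L1 = 0.2126×0.00750 + 0.7152×0.01298 + 0.0722×0.04231 ≈ 0.01393
Color 2 (236,88,0):
  R=236: 236/255≈0.9255 > 0.04045 → ((0.9255+0.055)/1.055)^2.4 ≈ 0.83880
  G=88: 88/255≈0.3451 > 0.04045 → ((0.3451+0.055)/1.055)^2.4 ≈ 0.09759
  B=0: 0/255≈0.0000 ≤ 0.04045 → 0.0000/12.92 ≈ 0.00000
  L2 = 0.2126×0.83880 + 0.7152×0.09759 + 0.0722×0.00000 ≈ 0.24812
Lighter = 0.24812, Darker = 0.01393
Ratio = (L_lighter + 0.05) / (L_darker + 0.05)
Ratio = (0.24812 + 0.05) / (0.01393 + 0.05) = 0.29812 / 0.06393 ≈ 4.6629
Ratio ≈ 4.66:1


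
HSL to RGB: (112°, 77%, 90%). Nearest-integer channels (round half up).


H=112°, S=0.77, L=0.90
C = (1-|2L-1|)×S = (1-|0.80|)×0.77 = 0.154
H' = H/60 = 112/60 ≈ 1.8667; X = C×(1-|H' mod 2 - 1|) ≈ 0.0205
m = L - C/2 = 0.90 - 0.077 = 0.823
Sector ⌊H'⌋ = 1 → (R',G',B') = (≈0.0205, 0.154, 0.0)
RGB = ((R'+m)×255, (G'+m)×255, (B'+m)×255) = (215.101, 249.135, 209.865)
Round half up → RGB(215, 249, 210)


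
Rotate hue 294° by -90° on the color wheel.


New hue = (H + rotation) mod 360
New hue = (294 -90) mod 360
= 204 mod 360
= 204°


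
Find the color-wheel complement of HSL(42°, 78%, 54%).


Complement = opposite side of color wheel = hue + 180°
H' = (42 + 180) mod 360 = 222°
S and L unchanged.
= HSL(222°, 78%, 54%)


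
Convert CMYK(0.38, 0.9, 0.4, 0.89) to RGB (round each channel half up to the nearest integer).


R = 255 × (1-C) × (1-K) = 255 × 0.62 × 0.11 = 17.391 → 17
G = 255 × (1-M) × (1-K) = 255 × 0.10 × 0.11 = 2.805 → 3
B = 255 × (1-Y) × (1-K) = 255 × 0.60 × 0.11 = 16.83 → 17
= RGB(17, 3, 17)


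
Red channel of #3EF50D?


Color: #3EF50D
R = 3E = 62
G = F5 = 245
B = 0D = 13
Red = 62


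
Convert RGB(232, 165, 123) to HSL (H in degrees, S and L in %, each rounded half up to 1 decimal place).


Normalize: R'=232/255≈0.9098, G'=165/255≈0.6471, B'=123/255≈0.4824
Max=232/255, Min=123/255, Δ=Max-Min=109/255
L = (Max+Min)/2 = (232+123)/510 = 355/510 = 0.69607… → L = 69.6%
L > 0.5 → S = Δ/(2-Max-Min) = 109/(510-232-123) = 109/155 = 0.70322… → S = 70.3%
(the 1/255 factors cancel in S and H, so raw channel differences can be used)
Max is R' → H = 60 × (((G-B)/Δ) mod 6) = 60 × (((165-123)/109) mod 6)
  42/109 = 0.3853…
  H = 60 × 0.3853… = 23.119…° → H = 23.1°
= HSL(23.1°, 70.3%, 69.6%)


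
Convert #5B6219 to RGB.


5B → 91 (R)
62 → 98 (G)
19 → 25 (B)
= RGB(91, 98, 25)


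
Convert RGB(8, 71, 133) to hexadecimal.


R = 8 → 08 (hex)
G = 71 → 47 (hex)
B = 133 → 85 (hex)
Hex = #084785


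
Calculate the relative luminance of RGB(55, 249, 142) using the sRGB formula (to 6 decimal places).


Linearize each channel (sRGB transfer function): c = v/255; c_lin = c/12.92 if c ≤ 0.04045, else ((c+0.055)/1.055)^2.4
  R: 55/255 ≈ 0.215686 > 0.04045 → ((0.215686+0.055)/1.055)^2.4 ≈ 0.038204
  G: 249/255 ≈ 0.976471 > 0.04045 → ((0.976471+0.055)/1.055)^2.4 ≈ 0.947307
  B: 142/255 ≈ 0.556863 > 0.04045 → ((0.556863+0.055)/1.055)^2.4 ≈ 0.270498
R_lin = 0.038204, G_lin = 0.947307, B_lin = 0.270498
L = 0.2126×R + 0.7152×G + 0.0722×B
L = 0.2126×0.038204 + 0.7152×0.947307 + 0.0722×0.270498
L ≈ 0.705166


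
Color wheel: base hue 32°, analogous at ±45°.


Base hue: 32°
Left analog: (32 - 45) mod 360 = 347°
Right analog: (32 + 45) mod 360 = 77°
Analogous hues = 347° and 77°


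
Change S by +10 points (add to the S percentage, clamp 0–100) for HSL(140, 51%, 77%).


Original S = 51%
Adjustment = +10 percentage points
New S = 51 + (10) = 61
Clamp to [0, 100] → 61
= HSL(140°, 61%, 77%)


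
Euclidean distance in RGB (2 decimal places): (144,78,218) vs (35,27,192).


d = √[(R₁-R₂)² + (G₁-G₂)² + (B₁-B₂)²]
d = √[(144-35)² + (78-27)² + (218-192)²]
d = √[11881 + 2601 + 676]
d = √15158
d ≈ 123.12


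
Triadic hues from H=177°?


Triadic: equally spaced at 120° intervals
H1 = 177°
H2 = (177 + 120) mod 360 = 297°
H3 = (177 + 240) mod 360 = 57°
Triadic = 177°, 297°, 57°


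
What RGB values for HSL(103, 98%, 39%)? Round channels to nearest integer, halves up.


H=103°, S=0.98, L=0.39
C = (1-|2L-1|)×S = (1-|-0.22|)×0.98 = 0.7644
H' = H/60 = 103/60 ≈ 1.7167; X = C×(1-|H' mod 2 - 1|) = 0.21658
m = L - C/2 = 0.39 - 0.3822 = 0.0078
Sector ⌊H'⌋ = 1 → (R',G',B') = (0.21658, 0.7644, 0.0)
RGB = ((R'+m)×255, (G'+m)×255, (B'+m)×255) = (57.2169, 196.911, 1.989)
Round half up → RGB(57, 197, 2)


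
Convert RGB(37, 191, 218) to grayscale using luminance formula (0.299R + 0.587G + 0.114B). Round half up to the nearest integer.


Gray = 0.299×R + 0.587×G + 0.114×B
Gray = 0.299×37 + 0.587×191 + 0.114×218
Gray = 11.063 + 112.117 + 24.852
Gray = 148.032 → round half up → 148
Gray = 148


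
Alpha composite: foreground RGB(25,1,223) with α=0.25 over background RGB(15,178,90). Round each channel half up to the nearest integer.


C = α×F + (1-α)×B, with 1-α = 0.75
R: 0.25×25 + 0.75×15 = 6.25 + 11.25 = 17.50 → 18
G: 0.25×1 + 0.75×178 = 0.25 + 133.50 = 133.75 → 134
B: 0.25×223 + 0.75×90 = 55.75 + 67.50 = 123.25 → 123
= RGB(18, 134, 123)


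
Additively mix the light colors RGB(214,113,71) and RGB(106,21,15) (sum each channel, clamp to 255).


Additive: each channel = min(255, C₁+C₂)
R: 214+106 = 320 → 255
G: 113+21 = 134 → 134
B: 71+15 = 86 → 86
= RGB(255, 134, 86)


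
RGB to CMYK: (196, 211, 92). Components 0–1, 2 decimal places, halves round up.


R'=196/255≈0.7686, G'=211/255≈0.8275, B'=92/255≈0.3608
K = 1 - max(R',G',B') = 1 - 211/255 = 44/255 = 0.17254… → 0.17
(1-R'-K)/(1-K) simplifies to (max-R)/max with max = 211:
C = (211-196)/211 = 15/211 = 0.07109… → 0.07
M = (211-211)/211 = 0/211 = 0 → 0.00
Y = (211-92)/211 = 119/211 = 0.56398… → 0.56
= CMYK(0.07, 0.00, 0.56, 0.17)


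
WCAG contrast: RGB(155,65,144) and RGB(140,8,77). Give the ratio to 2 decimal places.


Linearize each sRGB channel c=v/255: c/12.92 if c ≤ 0.04045 else ((c+0.055)/1.055)^2.4
L = 0.2126×R_lin + 0.7152×G_lin + 0.0722×B_lin
Color 1 (155,65,144):
  R=155: 155/255≈0.6078 > 0.04045 → ((0.6078+0.055)/1.055)^2.4 ≈ 0.32778
  G=65: 65/255≈0.2549 > 0.04045 → ((0.2549+0.055)/1.055)^2.4 ≈ 0.05286
  B=144: 144/255≈0.5647 > 0.04045 → ((0.5647+0.055)/1.055)^2.4 ≈ 0.27889
  L1 = 0.2126×0.32778 + 0.7152×0.05286 + 0.0722×0.27889 ≈ 0.12763
Color 2 (140,8,77):
  R=140: 140/255≈0.5490 > 0.04045 → ((0.5490+0.055)/1.055)^2.4 ≈ 0.26225
  G=8: 8/255≈0.0314 ≤ 0.04045 → 0.0314/12.92 ≈ 0.00243
  B=77: 77/255≈0.3020 > 0.04045 → ((0.3020+0.055)/1.055)^2.4 ≈ 0.07421
  L2 = 0.2126×0.26225 + 0.7152×0.00243 + 0.0722×0.07421 ≈ 0.06285
Lighter = 0.12763, Darker = 0.06285
Ratio = (L_lighter + 0.05) / (L_darker + 0.05)
Ratio = (0.12763 + 0.05) / (0.06285 + 0.05) = 0.17763 / 0.11285 ≈ 1.5740
Ratio ≈ 1.57:1


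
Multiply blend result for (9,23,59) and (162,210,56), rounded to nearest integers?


Multiply: C = A×B/255, rounded to nearest integer
R: 9×162/255 = 1458/255 ≈ 5.718 → 6
G: 23×210/255 = 4830/255 ≈ 18.941 → 19
B: 59×56/255 = 3304/255 ≈ 12.957 → 13
= RGB(6, 19, 13)


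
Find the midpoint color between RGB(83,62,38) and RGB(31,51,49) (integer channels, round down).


Midpoint: each channel = ⌊(C₁+C₂)/2⌋
R: ⌊(83+31)/2⌋ = 57
G: ⌊(62+51)/2⌋ = 56
B: ⌊(38+49)/2⌋ = 43
= RGB(57, 56, 43)


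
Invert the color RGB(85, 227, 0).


Invert: (255-R, 255-G, 255-B)
R: 255-85 = 170
G: 255-227 = 28
B: 255-0 = 255
= RGB(170, 28, 255)


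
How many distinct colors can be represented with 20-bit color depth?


Colors = 2^bits = 2^20
= 1,048,576 colors


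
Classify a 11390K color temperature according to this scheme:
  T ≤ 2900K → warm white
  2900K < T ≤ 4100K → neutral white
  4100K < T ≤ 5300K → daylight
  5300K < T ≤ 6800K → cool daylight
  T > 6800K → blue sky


Temperature: 11390K
11390K > 6800K → blue sky
Classification: blue sky


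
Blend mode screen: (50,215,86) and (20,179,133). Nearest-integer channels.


Screen: C = 255 - (255-A)×(255-B)/255, rounded to nearest integer
R: 255 - (255-50)×(255-20)/255 = 255 - 48175/255 ≈ 255 - 188.922 = 66.078 → 66
G: 255 - (255-215)×(255-179)/255 = 255 - 3040/255 ≈ 255 - 11.922 = 243.078 → 243
B: 255 - (255-86)×(255-133)/255 = 255 - 20618/255 ≈ 255 - 80.855 = 174.145 → 174
= RGB(66, 243, 174)


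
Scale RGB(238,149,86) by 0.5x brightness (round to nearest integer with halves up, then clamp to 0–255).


Multiply each channel by 0.5, round half up, clamp to [0, 255]
R: 238×0.5 = 119
G: 149×0.5 = 74.5 → round → 75
B: 86×0.5 = 43
= RGB(119, 75, 43)


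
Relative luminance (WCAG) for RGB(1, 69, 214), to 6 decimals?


Linearize each channel (sRGB transfer function): c = v/255; c_lin = c/12.92 if c ≤ 0.04045, else ((c+0.055)/1.055)^2.4
  R: 1/255 ≈ 0.003922 ≤ 0.04045 → 0.003922/12.92 ≈ 0.000304
  G: 69/255 ≈ 0.270588 > 0.04045 → ((0.270588+0.055)/1.055)^2.4 ≈ 0.059511
  B: 214/255 ≈ 0.839216 > 0.04045 → ((0.839216+0.055)/1.055)^2.4 ≈ 0.672443
R_lin = 0.000304, G_lin = 0.059511, B_lin = 0.672443
L = 0.2126×R + 0.7152×G + 0.0722×B
L = 0.2126×0.000304 + 0.7152×0.059511 + 0.0722×0.672443
L ≈ 0.091177


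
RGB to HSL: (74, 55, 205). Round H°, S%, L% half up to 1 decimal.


Normalize: R'=74/255≈0.2902, G'=55/255≈0.2157, B'=205/255≈0.8039
Max=205/255, Min=55/255, Δ=Max-Min=150/255
L = (Max+Min)/2 = (205+55)/510 = 260/510 = 0.50980… → L = 51.0%
L > 0.5 → S = Δ/(2-Max-Min) = 150/(510-205-55) = 150/250 = 0.6 → S = 60.0%
(the 1/255 factors cancel in S and H, so raw channel differences can be used)
Max is B' → H = 60 × ((R-G)/Δ + 4) = 60 × ((74-55)/150 + 4)
  19/150 + 4 = 0.1266… + 4 = 4.1266…
  H = 60 × 4.1266… = 247.6° → H = 247.6°
= HSL(247.6°, 60.0%, 51.0%)
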